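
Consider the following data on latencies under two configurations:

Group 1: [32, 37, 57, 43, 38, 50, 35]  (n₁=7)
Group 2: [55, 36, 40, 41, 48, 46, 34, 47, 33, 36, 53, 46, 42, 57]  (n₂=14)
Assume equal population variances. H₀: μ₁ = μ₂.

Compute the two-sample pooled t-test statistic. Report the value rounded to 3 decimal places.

x̄₁=41.714, s₁=8.939, n₁=7
x̄₂=43.857, s₂=7.754, n₂=14
s_p² = [6·8.939² + 13·7.754²]/19 = 66.3759
SE = √(s_p²·(1/7+1/14)) = 3.7714
t = (41.714−43.857)/3.7714 = -0.5682
df = 19

test statistic = -0.568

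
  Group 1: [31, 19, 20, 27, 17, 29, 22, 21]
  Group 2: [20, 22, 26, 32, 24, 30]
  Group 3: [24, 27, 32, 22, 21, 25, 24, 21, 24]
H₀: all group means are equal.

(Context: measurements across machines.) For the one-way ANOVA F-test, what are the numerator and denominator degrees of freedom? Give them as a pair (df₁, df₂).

k = 3 groups, N = 23 total
df = (k−1, N−k) = (3−1, 23−3) = (2, 20)

degrees of freedom = [2, 20]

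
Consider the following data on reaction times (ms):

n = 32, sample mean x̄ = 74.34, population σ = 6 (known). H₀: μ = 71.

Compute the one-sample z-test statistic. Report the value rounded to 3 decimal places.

test statistic = 3.149

SE = σ/√n = 6/√32 = 1.0607
z = (x̄−μ₀)/SE = (74.34−71)/1.0607 = 3.1490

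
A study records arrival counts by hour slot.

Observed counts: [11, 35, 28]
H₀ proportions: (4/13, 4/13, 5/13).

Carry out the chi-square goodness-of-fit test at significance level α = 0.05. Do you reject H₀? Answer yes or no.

reject H₀: yes

n = 74; E_i = n·p_i = [22.77, 22.77, 28.46]
χ² = (11−22.77)²/22.77 + (35−22.77)²/22.77 + (28−28.46)²/28.46 = 12.6608
df = 2
p-value (upper-tail) = 0.00178
At α=0.05: p < α → reject H₀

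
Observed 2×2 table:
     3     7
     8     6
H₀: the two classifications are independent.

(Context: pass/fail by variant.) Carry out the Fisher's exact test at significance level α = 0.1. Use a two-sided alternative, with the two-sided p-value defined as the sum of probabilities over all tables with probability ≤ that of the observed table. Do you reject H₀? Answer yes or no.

Margins: r₁=10, r₂=14, c₁=11, c₂=13, n=24
p_obs = C(10,3)·C(14,8)/C(24,11); sum pmf over tables with pmf ≤ p_obs
p-value (two-sided) = 0.23967
At α=0.1: p ≥ α → fail to reject H₀

reject H₀: no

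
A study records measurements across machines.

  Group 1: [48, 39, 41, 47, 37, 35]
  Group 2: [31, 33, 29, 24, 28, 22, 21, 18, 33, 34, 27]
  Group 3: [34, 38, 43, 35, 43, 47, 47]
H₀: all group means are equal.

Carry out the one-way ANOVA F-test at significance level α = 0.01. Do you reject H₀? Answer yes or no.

Group means [41.17, 27.27, 41.00], grand mean 34.750
SSB = Σnᵢ(x̄ᵢ−x̄)² = 1135.485; SSW = ΣΣ(x−x̄ᵢ)² = 607.015
MSB = 1135.485/2 = 567.7424; MSW = 607.015/21 = 28.9055
F = MSB/MSW = 19.6413
df = (2, 21)
p-value (upper-tail) = 0.00002
At α=0.01: p < α → reject H₀

reject H₀: yes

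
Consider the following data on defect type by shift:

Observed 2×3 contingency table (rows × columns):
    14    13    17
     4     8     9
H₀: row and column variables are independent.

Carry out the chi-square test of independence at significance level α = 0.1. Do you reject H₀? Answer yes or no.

Row totals [44, 21], col totals [18, 21, 26], n=65
χ² = (14−12.18)²/12.18 + (13−14.22)²/14.22 + (17−17.60)²/17.60 + (4−5.82)²/5.82 + (8−6.78)²/6.78 + (9−8.40)²/8.40 = 1.2221
df = 2
p-value (upper-tail) = 0.54277
At α=0.1: p ≥ α → fail to reject H₀

reject H₀: no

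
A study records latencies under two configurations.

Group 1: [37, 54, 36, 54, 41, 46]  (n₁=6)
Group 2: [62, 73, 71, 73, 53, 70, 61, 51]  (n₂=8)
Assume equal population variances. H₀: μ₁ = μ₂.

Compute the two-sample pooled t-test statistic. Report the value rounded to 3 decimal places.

x̄₁=44.667, s₁=8.042, n₁=6
x̄₂=64.250, s₂=8.860, n₂=8
s_p² = [5·8.042² + 7·8.860²]/12 = 72.7361
SE = √(s_p²·(1/6+1/8)) = 4.6059
t = (44.667−64.250)/4.6059 = -4.2518
df = 12

test statistic = -4.252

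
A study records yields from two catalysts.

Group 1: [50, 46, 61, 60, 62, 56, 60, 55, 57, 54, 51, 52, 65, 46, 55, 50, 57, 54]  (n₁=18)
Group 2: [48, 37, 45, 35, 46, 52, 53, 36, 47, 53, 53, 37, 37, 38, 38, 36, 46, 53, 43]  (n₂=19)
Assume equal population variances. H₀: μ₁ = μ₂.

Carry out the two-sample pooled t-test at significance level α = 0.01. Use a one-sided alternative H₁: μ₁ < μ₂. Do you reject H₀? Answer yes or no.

x̄₁=55.056, s₁=5.330, n₁=18
x̄₂=43.842, s₂=6.874, n₂=19
s_p² = [17·5.330² + 18·6.874²]/35 = 38.0992
SE = √(s_p²·(1/18+1/19)) = 2.0302
t = (55.056−43.842)/2.0302 = 5.5232
df = 35
p-value (one-sided, H₁ less) = 1.00000
At α=0.01: p ≥ α → fail to reject H₀

reject H₀: no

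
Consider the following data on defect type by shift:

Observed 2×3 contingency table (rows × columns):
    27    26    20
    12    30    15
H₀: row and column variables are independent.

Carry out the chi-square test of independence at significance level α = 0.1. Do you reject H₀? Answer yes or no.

Row totals [73, 57], col totals [39, 56, 35], n=130
χ² = (27−21.90)²/21.90 + (26−31.45)²/31.45 + (20−19.65)²/19.65 + (12−17.10)²/17.10 + (30−24.55)²/24.55 + (15−15.35)²/15.35 = 4.8738
df = 2
p-value (upper-tail) = 0.08743
At α=0.1: p < α → reject H₀

reject H₀: yes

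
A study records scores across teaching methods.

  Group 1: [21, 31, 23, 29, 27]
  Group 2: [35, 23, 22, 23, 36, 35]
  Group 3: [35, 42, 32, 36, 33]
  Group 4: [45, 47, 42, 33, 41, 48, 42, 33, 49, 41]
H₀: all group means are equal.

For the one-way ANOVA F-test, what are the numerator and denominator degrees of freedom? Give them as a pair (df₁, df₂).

degrees of freedom = [3, 22]

k = 4 groups, N = 26 total
df = (k−1, N−k) = (4−1, 26−4) = (3, 22)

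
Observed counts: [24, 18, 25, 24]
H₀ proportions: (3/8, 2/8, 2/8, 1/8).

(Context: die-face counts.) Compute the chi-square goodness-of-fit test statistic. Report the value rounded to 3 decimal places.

test statistic = 18.231

n = 91; E_i = n·p_i = [34.12, 22.75, 22.75, 11.38]
χ² = (24−34.12)²/34.12 + (18−22.75)²/22.75 + (25−22.75)²/22.75 + (24−11.38)²/11.38 = 18.2308
df = 3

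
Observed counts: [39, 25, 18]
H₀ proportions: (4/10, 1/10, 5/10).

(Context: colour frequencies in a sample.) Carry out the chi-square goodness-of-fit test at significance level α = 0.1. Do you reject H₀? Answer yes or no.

reject H₀: yes

n = 82; E_i = n·p_i = [32.80, 8.20, 41.00]
χ² = (39−32.80)²/32.80 + (25−8.20)²/8.20 + (18−41.00)²/41.00 = 48.4939
df = 2
p-value (upper-tail) = 0.00000
At α=0.1: p < α → reject H₀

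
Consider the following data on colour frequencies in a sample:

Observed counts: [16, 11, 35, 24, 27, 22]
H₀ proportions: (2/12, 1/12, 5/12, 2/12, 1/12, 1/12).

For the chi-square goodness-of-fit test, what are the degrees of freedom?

degrees of freedom = 5

df = k − 1 = 6 − 1 = 5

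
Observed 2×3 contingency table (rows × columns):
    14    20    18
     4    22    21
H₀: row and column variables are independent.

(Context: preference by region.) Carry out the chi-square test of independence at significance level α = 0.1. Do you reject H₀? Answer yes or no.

reject H₀: yes

Row totals [52, 47], col totals [18, 42, 39], n=99
χ² = (14−9.45)²/9.45 + (20−22.06)²/22.06 + (18−20.48)²/20.48 + (4−8.55)²/8.55 + (22−19.94)²/19.94 + (21−18.52)²/18.52 = 5.6434
df = 2
p-value (upper-tail) = 0.05950
At α=0.1: p < α → reject H₀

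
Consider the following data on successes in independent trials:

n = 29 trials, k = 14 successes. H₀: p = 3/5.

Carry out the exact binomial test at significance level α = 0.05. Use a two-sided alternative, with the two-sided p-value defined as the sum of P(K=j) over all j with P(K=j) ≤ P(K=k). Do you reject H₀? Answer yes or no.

reject H₀: no

Exact binomial: n=29, k=14, p₀=3/5=0.6000
P(X=j) = C(n,j)·p₀^j·(1−p₀)^(n−j); p = Σ P(X=j) over j with P(X=j) ≤ P(X=14)
p-value (two-sided) = 0.25491
At α=0.05: p ≥ α → fail to reject H₀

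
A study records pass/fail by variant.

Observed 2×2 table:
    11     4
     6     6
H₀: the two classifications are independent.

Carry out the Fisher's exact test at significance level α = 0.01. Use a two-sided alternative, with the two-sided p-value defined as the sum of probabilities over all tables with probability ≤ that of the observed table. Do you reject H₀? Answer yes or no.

reject H₀: no

Margins: r₁=15, r₂=12, c₁=17, c₂=10, n=27
p_obs = C(15,11)·C(12,6)/C(27,17); sum pmf over tables with pmf ≤ p_obs
p-value (two-sided) = 0.25660
At α=0.01: p ≥ α → fail to reject H₀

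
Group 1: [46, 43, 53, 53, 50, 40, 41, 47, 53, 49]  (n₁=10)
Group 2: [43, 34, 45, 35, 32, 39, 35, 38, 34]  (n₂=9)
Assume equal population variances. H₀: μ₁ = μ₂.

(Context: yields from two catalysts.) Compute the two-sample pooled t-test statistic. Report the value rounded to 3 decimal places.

x̄₁=47.500, s₁=4.950, n₁=10
x̄₂=37.222, s₂=4.410, n₂=9
s_p² = [9·4.950² + 8·4.410²]/17 = 22.1209
SE = √(s_p²·(1/10+1/9)) = 2.1610
t = (47.500−37.222)/2.1610 = 4.7560
df = 17

test statistic = 4.756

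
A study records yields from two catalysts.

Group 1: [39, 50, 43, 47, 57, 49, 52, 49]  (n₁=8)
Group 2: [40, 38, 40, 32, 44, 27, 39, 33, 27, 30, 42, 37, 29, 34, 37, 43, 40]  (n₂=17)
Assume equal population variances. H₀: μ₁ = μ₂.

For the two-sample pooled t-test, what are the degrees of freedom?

degrees of freedom = 23

df = n₁ + n₂ − 2 = 8 + 17 − 2 = 23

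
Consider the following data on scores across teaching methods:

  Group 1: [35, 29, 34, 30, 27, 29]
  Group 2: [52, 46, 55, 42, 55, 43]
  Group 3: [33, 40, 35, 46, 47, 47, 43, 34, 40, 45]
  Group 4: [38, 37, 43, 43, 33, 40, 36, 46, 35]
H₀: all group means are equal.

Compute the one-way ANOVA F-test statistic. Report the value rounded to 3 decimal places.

test statistic = 14.195

Group means [30.67, 48.83, 41.00, 39.00], grand mean 39.935
SSB = Σnᵢ(x̄ᵢ−x̄)² = 1009.704; SSW = ΣΣ(x−x̄ᵢ)² = 640.167
MSB = 1009.704/3 = 336.5681; MSW = 640.167/27 = 23.7099
F = MSB/MSW = 14.1953
df = (3, 27)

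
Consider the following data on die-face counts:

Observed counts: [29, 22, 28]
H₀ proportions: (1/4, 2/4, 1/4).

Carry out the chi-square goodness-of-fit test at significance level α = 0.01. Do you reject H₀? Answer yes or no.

n = 79; E_i = n·p_i = [19.75, 39.50, 19.75]
χ² = (29−19.75)²/19.75 + (22−39.50)²/39.50 + (28−19.75)²/19.75 = 15.5316
df = 2
p-value (upper-tail) = 0.00042
At α=0.01: p < α → reject H₀

reject H₀: yes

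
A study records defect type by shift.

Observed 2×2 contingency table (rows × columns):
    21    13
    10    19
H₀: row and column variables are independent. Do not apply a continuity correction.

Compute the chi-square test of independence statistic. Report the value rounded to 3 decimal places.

Row totals [34, 29], col totals [31, 32], n=63
χ² = (21−16.73)²/16.73 + (13−17.27)²/17.27 + (10−14.27)²/14.27 + (19−14.73)²/14.73 = 4.6608
df = 1

test statistic = 4.661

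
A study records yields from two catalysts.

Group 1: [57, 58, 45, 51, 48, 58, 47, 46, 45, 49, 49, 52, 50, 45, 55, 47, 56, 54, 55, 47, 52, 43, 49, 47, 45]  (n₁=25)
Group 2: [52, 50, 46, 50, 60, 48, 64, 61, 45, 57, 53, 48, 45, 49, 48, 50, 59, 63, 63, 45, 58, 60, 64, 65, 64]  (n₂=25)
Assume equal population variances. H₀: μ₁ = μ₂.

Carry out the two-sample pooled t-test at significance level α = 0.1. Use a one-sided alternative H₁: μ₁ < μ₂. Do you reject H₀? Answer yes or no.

reject H₀: yes

x̄₁=50.000, s₁=4.546, n₁=25
x̄₂=54.680, s₂=7.175, n₂=25
s_p² = [24·4.546² + 24·7.175²]/48 = 36.0717
SE = √(s_p²·(1/25+1/25)) = 1.6987
t = (50.000−54.680)/1.6987 = -2.7550
df = 48
p-value (one-sided, H₁ less) = 0.00413
At α=0.1: p < α → reject H₀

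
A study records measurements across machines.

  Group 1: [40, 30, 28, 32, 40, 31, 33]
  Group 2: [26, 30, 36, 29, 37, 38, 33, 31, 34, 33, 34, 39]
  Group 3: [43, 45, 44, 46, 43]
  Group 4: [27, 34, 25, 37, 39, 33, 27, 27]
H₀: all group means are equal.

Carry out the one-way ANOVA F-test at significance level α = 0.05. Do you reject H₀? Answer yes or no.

reject H₀: yes

Group means [33.43, 33.33, 44.20, 31.12], grand mean 34.500
SSB = Σnᵢ(x̄ᵢ−x̄)² = 585.944; SSW = ΣΣ(x−x̄ᵢ)² = 504.056
MSB = 585.944/3 = 195.3147; MSW = 504.056/28 = 18.0020
F = MSB/MSW = 10.8496
df = (3, 28)
p-value (upper-tail) = 0.00007
At α=0.05: p < α → reject H₀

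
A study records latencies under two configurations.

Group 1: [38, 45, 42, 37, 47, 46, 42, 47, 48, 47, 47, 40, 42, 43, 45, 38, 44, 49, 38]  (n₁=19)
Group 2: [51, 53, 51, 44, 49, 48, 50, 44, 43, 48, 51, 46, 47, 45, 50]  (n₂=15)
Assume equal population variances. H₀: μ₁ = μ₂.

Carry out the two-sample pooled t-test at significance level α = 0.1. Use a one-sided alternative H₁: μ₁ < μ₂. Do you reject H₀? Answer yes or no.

reject H₀: yes

x̄₁=43.421, s₁=3.820, n₁=19
x̄₂=48.000, s₂=3.071, n₂=15
s_p² = [18·3.820² + 14·3.071²]/32 = 12.3322
SE = √(s_p²·(1/19+1/15)) = 1.2129
t = (43.421−48.000)/1.2129 = -3.7751
df = 32
p-value (one-sided, H₁ less) = 0.00033
At α=0.1: p < α → reject H₀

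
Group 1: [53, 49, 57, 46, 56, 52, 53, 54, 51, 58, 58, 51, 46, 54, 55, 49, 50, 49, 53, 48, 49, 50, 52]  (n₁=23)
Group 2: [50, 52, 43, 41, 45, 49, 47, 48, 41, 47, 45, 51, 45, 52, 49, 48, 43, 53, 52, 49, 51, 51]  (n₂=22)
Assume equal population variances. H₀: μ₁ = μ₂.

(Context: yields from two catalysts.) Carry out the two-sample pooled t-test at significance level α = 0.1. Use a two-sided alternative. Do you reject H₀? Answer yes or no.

x̄₁=51.870, s₁=3.481, n₁=23
x̄₂=47.818, s₂=3.673, n₂=22
s_p² = [22·3.481² + 21·3.673²]/43 = 12.7879
SE = √(s_p²·(1/23+1/22)) = 1.0664
t = (51.870−47.818)/1.0664 = 3.7990
df = 43
p-value (two-sided) = 0.00045
At α=0.1: p < α → reject H₀

reject H₀: yes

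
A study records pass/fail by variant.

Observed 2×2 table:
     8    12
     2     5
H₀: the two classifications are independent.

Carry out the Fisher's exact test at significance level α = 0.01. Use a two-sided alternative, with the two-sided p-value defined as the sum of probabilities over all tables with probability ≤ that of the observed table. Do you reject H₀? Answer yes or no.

reject H₀: no

Margins: r₁=20, r₂=7, c₁=10, c₂=17, n=27
p_obs = C(20,8)·C(7,2)/C(27,10); sum pmf over tables with pmf ≤ p_obs
p-value (two-sided) = 0.67839
At α=0.01: p ≥ α → fail to reject H₀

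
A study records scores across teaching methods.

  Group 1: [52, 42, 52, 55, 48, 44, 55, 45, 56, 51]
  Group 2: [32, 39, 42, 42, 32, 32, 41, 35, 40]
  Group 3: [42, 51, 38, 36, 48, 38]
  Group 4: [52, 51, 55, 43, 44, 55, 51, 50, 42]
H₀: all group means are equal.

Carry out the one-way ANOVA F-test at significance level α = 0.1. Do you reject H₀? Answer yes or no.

reject H₀: yes

Group means [50.00, 37.22, 42.17, 49.22], grand mean 45.029
SSB = Σnᵢ(x̄ᵢ−x̄)² = 1003.026; SSW = ΣΣ(x−x̄ᵢ)² = 765.944
MSB = 1003.026/3 = 334.3420; MSW = 765.944/30 = 25.5315
F = MSB/MSW = 13.0953
df = (3, 30)
p-value (upper-tail) = 0.00001
At α=0.1: p < α → reject H₀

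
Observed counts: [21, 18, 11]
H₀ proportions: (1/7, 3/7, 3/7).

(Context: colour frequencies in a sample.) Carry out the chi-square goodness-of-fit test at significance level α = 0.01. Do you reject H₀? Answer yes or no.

reject H₀: yes

n = 50; E_i = n·p_i = [7.14, 21.43, 21.43]
χ² = (21−7.14)²/7.14 + (18−21.43)²/21.43 + (11−21.43)²/21.43 = 32.5067
df = 2
p-value (upper-tail) = 0.00000
At α=0.01: p < α → reject H₀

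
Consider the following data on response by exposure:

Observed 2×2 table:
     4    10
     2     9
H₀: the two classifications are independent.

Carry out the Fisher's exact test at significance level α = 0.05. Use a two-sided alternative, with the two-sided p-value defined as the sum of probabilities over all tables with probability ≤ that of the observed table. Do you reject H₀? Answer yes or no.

Margins: r₁=14, r₂=11, c₁=6, c₂=19, n=25
p_obs = C(14,4)·C(11,2)/C(25,6); sum pmf over tables with pmf ≤ p_obs
p-value (two-sided) = 0.66087
At α=0.05: p ≥ α → fail to reject H₀

reject H₀: no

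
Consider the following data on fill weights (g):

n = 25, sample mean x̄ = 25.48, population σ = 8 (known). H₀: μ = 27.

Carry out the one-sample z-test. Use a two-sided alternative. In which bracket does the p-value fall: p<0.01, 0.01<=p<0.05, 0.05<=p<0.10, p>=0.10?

p-value bracket: p>=0.10

SE = σ/√n = 8/√25 = 1.6000
z = (x̄−μ₀)/SE = (25.48−27)/1.6000 = -0.9500
p-value (two-sided) = 0.34211
→ bracket: p>=0.10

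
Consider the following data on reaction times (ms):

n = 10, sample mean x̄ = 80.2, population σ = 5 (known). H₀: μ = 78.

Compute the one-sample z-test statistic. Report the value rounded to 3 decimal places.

test statistic = 1.391

SE = σ/√n = 5/√10 = 1.5811
z = (x̄−μ₀)/SE = (80.2−78)/1.5811 = 1.3914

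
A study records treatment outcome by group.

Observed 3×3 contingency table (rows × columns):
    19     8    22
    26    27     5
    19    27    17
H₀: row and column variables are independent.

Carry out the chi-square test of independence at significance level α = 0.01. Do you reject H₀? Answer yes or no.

Row totals [49, 58, 63], col totals [64, 62, 44], n=170
χ² = (19−18.45)²/18.45 + (8−17.87)²/17.87 + (22−12.68)²/12.68 + (26−21.84)²/21.84 + (27−21.15)²/21.15 + (5−15.01)²/15.01 + (19−23.72)²/23.72 + (27−22.98)²/22.98 + (17−16.31)²/16.31 = 23.0743
df = 4
p-value (upper-tail) = 0.00012
At α=0.01: p < α → reject H₀

reject H₀: yes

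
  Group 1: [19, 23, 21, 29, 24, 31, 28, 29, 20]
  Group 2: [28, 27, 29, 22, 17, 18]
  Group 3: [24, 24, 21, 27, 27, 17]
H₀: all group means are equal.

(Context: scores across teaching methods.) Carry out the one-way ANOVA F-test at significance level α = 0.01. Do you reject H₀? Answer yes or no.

reject H₀: no

Group means [24.89, 23.50, 23.33], grand mean 24.048
SSB = Σnᵢ(x̄ᵢ−x̄)² = 11.230; SSW = ΣΣ(x−x̄ᵢ)² = 369.722
MSB = 11.230/2 = 5.6151; MSW = 369.722/18 = 20.5401
F = MSB/MSW = 0.2734
df = (2, 18)
p-value (upper-tail) = 0.76391
At α=0.01: p ≥ α → fail to reject H₀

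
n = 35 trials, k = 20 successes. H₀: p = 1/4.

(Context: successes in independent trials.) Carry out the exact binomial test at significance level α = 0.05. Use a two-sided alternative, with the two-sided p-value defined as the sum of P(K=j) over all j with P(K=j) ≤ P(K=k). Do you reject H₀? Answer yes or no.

Exact binomial: n=35, k=20, p₀=1/4=0.2500
P(X=j) = C(n,j)·p₀^j·(1−p₀)^(n−j); p = Σ P(X=j) over j with P(X=j) ≤ P(X=20)
p-value (two-sided) = 0.00005
At α=0.05: p < α → reject H₀

reject H₀: yes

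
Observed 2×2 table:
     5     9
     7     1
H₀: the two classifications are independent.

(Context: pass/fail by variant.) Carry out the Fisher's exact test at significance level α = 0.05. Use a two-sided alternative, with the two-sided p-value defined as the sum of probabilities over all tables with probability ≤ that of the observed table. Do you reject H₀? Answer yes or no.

Margins: r₁=14, r₂=8, c₁=12, c₂=10, n=22
p_obs = C(14,5)·C(8,7)/C(22,12); sum pmf over tables with pmf ≤ p_obs
p-value (two-sided) = 0.03096
At α=0.05: p < α → reject H₀

reject H₀: yes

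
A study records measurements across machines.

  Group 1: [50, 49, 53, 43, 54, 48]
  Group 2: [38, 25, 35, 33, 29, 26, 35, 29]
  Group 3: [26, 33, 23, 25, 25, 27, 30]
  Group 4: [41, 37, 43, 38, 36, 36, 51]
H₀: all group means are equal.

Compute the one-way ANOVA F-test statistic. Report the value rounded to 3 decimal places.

test statistic = 33.012

Group means [49.50, 31.25, 27.00, 40.29], grand mean 36.357
SSB = Σnᵢ(x̄ᵢ−x̄)² = 1966.000; SSW = ΣΣ(x−x̄ᵢ)² = 476.429
MSB = 1966.000/3 = 655.3333; MSW = 476.429/24 = 19.8512
F = MSB/MSW = 33.0123
df = (3, 24)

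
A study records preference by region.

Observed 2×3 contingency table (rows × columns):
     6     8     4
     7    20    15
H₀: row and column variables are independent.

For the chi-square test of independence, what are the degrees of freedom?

degrees of freedom = 2

df = (r−1)(c−1) = (2−1)·(3−1) = 2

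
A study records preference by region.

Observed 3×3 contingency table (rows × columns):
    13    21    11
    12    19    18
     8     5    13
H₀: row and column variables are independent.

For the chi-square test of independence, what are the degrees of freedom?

degrees of freedom = 4

df = (r−1)(c−1) = (3−1)·(3−1) = 4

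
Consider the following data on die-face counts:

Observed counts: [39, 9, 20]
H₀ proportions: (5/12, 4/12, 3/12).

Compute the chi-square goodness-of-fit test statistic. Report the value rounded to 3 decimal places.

test statistic = 12.785

n = 68; E_i = n·p_i = [28.33, 22.67, 17.00]
χ² = (39−28.33)²/28.33 + (9−22.67)²/22.67 + (20−17.00)²/17.00 = 12.7853
df = 2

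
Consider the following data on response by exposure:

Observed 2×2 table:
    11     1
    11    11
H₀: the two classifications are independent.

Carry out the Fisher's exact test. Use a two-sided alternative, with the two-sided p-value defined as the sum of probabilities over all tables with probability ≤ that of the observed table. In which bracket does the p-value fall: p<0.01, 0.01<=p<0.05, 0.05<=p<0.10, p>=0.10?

Margins: r₁=12, r₂=22, c₁=22, c₂=12, n=34
p_obs = C(12,11)·C(22,11)/C(34,22); sum pmf over tables with pmf ≤ p_obs
p-value (two-sided) = 0.02387
→ bracket: 0.01<=p<0.05

p-value bracket: 0.01<=p<0.05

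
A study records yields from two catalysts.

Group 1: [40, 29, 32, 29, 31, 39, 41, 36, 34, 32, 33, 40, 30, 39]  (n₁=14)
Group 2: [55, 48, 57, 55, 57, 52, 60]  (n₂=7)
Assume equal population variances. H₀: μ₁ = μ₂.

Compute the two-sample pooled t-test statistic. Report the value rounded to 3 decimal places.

x̄₁=34.643, s₁=4.413, n₁=14
x̄₂=54.857, s₂=3.891, n₂=7
s_p² = [13·4.413² + 6·3.891²]/19 = 18.1090
SE = √(s_p²·(1/14+1/7)) = 1.9699
t = (34.643−54.857)/1.9699 = -10.2616
df = 19

test statistic = -10.262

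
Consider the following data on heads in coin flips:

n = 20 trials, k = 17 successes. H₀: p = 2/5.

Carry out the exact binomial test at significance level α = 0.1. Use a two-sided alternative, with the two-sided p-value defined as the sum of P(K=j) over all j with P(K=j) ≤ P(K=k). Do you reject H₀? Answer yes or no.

Exact binomial: n=20, k=17, p₀=2/5=0.4000
P(X=j) = C(n,j)·p₀^j·(1−p₀)^(n−j); p = Σ P(X=j) over j with P(X=j) ≤ P(X=17)
p-value (two-sided) = 0.00008
At α=0.1: p < α → reject H₀

reject H₀: yes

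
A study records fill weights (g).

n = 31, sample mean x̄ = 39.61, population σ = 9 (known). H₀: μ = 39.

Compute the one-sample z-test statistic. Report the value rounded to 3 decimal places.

SE = σ/√n = 9/√31 = 1.6164
z = (x̄−μ₀)/SE = (39.61−39)/1.6164 = 0.3774

test statistic = 0.377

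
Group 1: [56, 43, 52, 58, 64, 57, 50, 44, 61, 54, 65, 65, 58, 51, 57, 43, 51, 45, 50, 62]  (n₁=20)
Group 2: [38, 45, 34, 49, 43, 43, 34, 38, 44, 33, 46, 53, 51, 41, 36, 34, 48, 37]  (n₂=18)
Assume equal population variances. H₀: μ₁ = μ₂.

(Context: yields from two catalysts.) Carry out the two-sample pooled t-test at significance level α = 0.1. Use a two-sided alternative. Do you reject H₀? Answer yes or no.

x̄₁=54.300, s₁=7.197, n₁=20
x̄₂=41.500, s₂=6.327, n₂=18
s_p² = [19·7.197² + 17·6.327²]/36 = 46.2417
SE = √(s_p²·(1/20+1/18)) = 2.2093
t = (54.300−41.500)/2.2093 = 5.7937
df = 36
p-value (two-sided) = 0.00000
At α=0.1: p < α → reject H₀

reject H₀: yes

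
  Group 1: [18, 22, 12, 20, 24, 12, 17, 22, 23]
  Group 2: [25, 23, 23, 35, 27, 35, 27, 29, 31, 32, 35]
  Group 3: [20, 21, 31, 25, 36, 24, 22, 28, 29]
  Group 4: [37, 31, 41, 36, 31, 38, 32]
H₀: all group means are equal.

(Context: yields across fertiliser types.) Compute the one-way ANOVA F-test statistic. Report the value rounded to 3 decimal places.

test statistic = 17.302

Group means [18.89, 29.27, 26.22, 35.14], grand mean 27.056
SSB = Σnᵢ(x̄ᵢ−x̄)² = 1118.405; SSW = ΣΣ(x−x̄ᵢ)² = 689.483
MSB = 1118.405/3 = 372.8018; MSW = 689.483/32 = 21.5464
F = MSB/MSW = 17.3023
df = (3, 32)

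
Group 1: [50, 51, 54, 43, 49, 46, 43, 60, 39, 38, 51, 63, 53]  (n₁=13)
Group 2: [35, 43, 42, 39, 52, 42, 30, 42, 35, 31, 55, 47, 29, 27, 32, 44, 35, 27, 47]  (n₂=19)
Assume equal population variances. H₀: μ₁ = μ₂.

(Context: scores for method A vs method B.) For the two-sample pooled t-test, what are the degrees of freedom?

df = n₁ + n₂ − 2 = 13 + 19 − 2 = 30

degrees of freedom = 30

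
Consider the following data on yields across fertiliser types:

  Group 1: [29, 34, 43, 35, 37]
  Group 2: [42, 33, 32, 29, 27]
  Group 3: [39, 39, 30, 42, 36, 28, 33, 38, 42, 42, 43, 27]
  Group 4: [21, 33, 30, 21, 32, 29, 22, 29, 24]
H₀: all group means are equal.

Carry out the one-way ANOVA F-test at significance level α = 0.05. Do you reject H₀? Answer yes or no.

reject H₀: yes

Group means [35.60, 32.60, 36.58, 26.78], grand mean 32.935
SSB = Σnᵢ(x̄ᵢ−x̄)² = 536.999; SSW = ΣΣ(x−x̄ᵢ)² = 784.872
MSB = 536.999/3 = 178.9996; MSW = 784.872/27 = 29.0693
F = MSB/MSW = 6.1577
df = (3, 27)
p-value (upper-tail) = 0.00250
At α=0.05: p < α → reject H₀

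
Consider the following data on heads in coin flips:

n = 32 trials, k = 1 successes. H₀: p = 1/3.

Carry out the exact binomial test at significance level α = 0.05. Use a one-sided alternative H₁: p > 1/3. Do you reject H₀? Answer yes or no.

reject H₀: no

Exact binomial: n=32, k=1, p₀=1/3=0.3333
P(X≥1) from Σ C(n,i)·p₀^i·(1−p₀)^(n−i)
p-value (one-sided, H₁ greater) = 1.00000
At α=0.05: p ≥ α → fail to reject H₀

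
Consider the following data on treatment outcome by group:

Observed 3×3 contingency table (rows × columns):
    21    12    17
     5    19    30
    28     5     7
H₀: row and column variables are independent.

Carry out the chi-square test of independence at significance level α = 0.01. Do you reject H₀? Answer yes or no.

Row totals [50, 54, 40], col totals [54, 36, 54], n=144
χ² = (21−18.75)²/18.75 + (12−12.50)²/12.50 + (17−18.75)²/18.75 + (5−20.25)²/20.25 + (19−13.50)²/13.50 + (30−20.25)²/20.25 + (28−15.00)²/15.00 + (5−10.00)²/10.00 + (7−15.00)²/15.00 = 36.9064
df = 4
p-value (upper-tail) = 0.00000
At α=0.01: p < α → reject H₀

reject H₀: yes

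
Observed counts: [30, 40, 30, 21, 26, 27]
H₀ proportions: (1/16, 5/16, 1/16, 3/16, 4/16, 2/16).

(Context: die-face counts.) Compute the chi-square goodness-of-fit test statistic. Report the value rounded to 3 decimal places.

n = 174; E_i = n·p_i = [10.88, 54.38, 10.88, 32.62, 43.50, 21.75]
χ² = (30−10.88)²/10.88 + (40−54.38)²/54.38 + (30−10.88)²/10.88 + (21−32.62)²/32.62 + (26−43.50)²/43.50 + (27−21.75)²/21.75 = 83.5172
df = 5

test statistic = 83.517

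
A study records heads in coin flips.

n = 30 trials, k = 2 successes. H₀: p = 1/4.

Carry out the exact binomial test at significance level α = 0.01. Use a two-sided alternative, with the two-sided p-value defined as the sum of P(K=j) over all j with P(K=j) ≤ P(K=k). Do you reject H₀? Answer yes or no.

Exact binomial: n=30, k=2, p₀=1/4=0.2500
P(X=j) = C(n,j)·p₀^j·(1−p₀)^(n−j); p = Σ P(X=j) over j with P(X=j) ≤ P(X=2)
p-value (two-sided) = 0.01878
At α=0.01: p ≥ α → fail to reject H₀

reject H₀: no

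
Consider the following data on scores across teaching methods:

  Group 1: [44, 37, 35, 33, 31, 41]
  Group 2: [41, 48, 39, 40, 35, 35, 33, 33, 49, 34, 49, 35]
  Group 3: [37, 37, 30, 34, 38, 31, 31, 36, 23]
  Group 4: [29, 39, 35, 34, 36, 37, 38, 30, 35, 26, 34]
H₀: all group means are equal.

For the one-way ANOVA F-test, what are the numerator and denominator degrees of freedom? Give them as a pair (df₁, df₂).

degrees of freedom = [3, 34]

k = 4 groups, N = 38 total
df = (k−1, N−k) = (4−1, 38−4) = (3, 34)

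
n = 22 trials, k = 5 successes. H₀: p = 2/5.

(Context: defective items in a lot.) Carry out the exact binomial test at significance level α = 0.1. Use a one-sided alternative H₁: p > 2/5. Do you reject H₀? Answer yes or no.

reject H₀: no

Exact binomial: n=22, k=5, p₀=2/5=0.4000
P(X≥5) from Σ C(n,i)·p₀^i·(1−p₀)^(n−i)
p-value (one-sided, H₁ greater) = 0.97342
At α=0.1: p ≥ α → fail to reject H₀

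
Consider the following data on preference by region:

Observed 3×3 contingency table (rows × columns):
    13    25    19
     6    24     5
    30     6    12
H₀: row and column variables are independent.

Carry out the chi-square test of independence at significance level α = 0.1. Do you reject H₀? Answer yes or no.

Row totals [57, 35, 48], col totals [49, 55, 36], n=140
χ² = (13−19.95)²/19.95 + (25−22.39)²/22.39 + (19−14.66)²/14.66 + (6−12.25)²/12.25 + (24−13.75)²/13.75 + (5−9.00)²/9.00 + (30−16.80)²/16.80 + (6−18.86)²/18.86 + (12−12.34)²/12.34 = 35.7661
df = 4
p-value (upper-tail) = 0.00000
At α=0.1: p < α → reject H₀

reject H₀: yes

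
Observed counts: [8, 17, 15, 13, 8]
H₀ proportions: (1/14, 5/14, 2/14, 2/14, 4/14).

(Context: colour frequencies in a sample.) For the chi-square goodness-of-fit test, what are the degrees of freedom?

degrees of freedom = 4

df = k − 1 = 5 − 1 = 4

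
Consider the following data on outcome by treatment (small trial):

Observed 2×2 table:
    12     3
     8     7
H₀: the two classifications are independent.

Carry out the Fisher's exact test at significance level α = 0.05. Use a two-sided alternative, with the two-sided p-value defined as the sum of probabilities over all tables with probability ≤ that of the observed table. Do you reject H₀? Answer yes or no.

reject H₀: no

Margins: r₁=15, r₂=15, c₁=20, c₂=10, n=30
p_obs = C(15,12)·C(15,8)/C(30,20); sum pmf over tables with pmf ≤ p_obs
p-value (two-sided) = 0.24508
At α=0.05: p ≥ α → fail to reject H₀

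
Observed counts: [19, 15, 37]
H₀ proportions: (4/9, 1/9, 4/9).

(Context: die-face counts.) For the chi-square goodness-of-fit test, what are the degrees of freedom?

degrees of freedom = 2

df = k − 1 = 3 − 1 = 2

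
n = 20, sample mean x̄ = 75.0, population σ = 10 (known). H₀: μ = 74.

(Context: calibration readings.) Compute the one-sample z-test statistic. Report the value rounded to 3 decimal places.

test statistic = 0.447

SE = σ/√n = 10/√20 = 2.2361
z = (x̄−μ₀)/SE = (75.0−74)/2.2361 = 0.4472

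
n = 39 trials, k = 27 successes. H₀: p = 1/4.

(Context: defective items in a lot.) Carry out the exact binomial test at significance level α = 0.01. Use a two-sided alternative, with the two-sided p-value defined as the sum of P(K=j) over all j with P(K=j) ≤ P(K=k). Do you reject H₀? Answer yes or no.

Exact binomial: n=39, k=27, p₀=1/4=0.2500
P(X=j) = C(n,j)·p₀^j·(1−p₀)^(n−j); p = Σ P(X=j) over j with P(X=j) ≤ P(X=27)
p-value (two-sided) = 0.00000
At α=0.01: p < α → reject H₀

reject H₀: yes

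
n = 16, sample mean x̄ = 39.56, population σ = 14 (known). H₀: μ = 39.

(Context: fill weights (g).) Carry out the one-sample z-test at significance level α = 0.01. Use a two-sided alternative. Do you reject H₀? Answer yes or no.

SE = σ/√n = 14/√16 = 3.5000
z = (x̄−μ₀)/SE = (39.56−39)/3.5000 = 0.1600
p-value (two-sided) = 0.87288
At α=0.01: p ≥ α → fail to reject H₀

reject H₀: no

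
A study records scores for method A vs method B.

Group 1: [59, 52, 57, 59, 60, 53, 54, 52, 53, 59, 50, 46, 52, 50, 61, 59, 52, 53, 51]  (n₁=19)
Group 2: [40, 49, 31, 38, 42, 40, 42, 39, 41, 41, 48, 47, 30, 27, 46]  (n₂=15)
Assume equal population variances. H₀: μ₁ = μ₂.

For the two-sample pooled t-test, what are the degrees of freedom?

df = n₁ + n₂ − 2 = 19 + 15 − 2 = 32

degrees of freedom = 32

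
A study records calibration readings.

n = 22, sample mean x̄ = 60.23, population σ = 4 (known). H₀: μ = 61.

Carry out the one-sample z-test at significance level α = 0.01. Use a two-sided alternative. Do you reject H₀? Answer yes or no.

SE = σ/√n = 4/√22 = 0.8528
z = (x̄−μ₀)/SE = (60.23−61)/0.8528 = -0.9029
p-value (two-sided) = 0.36658
At α=0.01: p ≥ α → fail to reject H₀

reject H₀: no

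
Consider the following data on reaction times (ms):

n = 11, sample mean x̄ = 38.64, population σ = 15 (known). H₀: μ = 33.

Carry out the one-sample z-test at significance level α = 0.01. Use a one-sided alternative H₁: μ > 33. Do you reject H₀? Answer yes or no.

SE = σ/√n = 15/√11 = 4.5227
z = (x̄−μ₀)/SE = (38.64−33)/4.5227 = 1.2471
p-value (one-sided, H₁ greater) = 0.10619
At α=0.01: p ≥ α → fail to reject H₀

reject H₀: no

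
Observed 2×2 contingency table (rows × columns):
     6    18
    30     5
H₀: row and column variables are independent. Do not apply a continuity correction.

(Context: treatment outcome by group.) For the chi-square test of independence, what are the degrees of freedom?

degrees of freedom = 1

df = (r−1)(c−1) = (2−1)·(2−1) = 1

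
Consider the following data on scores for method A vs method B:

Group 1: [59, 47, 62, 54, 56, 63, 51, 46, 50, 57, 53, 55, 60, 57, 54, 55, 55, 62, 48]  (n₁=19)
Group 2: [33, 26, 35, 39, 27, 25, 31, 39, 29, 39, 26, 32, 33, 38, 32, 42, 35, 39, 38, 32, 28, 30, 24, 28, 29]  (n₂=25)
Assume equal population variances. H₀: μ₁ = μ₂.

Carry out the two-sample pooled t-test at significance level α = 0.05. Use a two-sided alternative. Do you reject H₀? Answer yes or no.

reject H₀: yes

x̄₁=54.947, s₁=5.016, n₁=19
x̄₂=32.360, s₂=5.203, n₂=25
s_p² = [18·5.016² + 24·5.203²]/42 = 26.2549
SE = √(s_p²·(1/19+1/25)) = 1.5595
t = (54.947−32.360)/1.5595 = 14.4837
df = 42
p-value (two-sided) = 0.00000
At α=0.05: p < α → reject H₀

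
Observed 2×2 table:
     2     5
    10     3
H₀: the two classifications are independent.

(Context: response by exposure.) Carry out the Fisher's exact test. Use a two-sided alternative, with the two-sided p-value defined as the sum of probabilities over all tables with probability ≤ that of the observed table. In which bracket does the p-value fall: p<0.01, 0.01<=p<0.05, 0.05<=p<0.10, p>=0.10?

p-value bracket: 0.05<=p<0.10

Margins: r₁=7, r₂=13, c₁=12, c₂=8, n=20
p_obs = C(7,2)·C(13,10)/C(20,12); sum pmf over tables with pmf ≤ p_obs
p-value (two-sided) = 0.06233
→ bracket: 0.05<=p<0.10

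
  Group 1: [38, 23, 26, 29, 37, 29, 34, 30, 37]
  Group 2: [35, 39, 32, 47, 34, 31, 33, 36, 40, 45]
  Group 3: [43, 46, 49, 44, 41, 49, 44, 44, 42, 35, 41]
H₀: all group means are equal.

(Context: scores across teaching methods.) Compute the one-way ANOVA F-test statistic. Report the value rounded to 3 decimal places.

Group means [31.44, 37.20, 43.45], grand mean 37.767
SSB = Σnᵢ(x̄ᵢ−x̄)² = 718.817; SSW = ΣΣ(x−x̄ᵢ)² = 648.549
MSB = 718.817/2 = 359.4086; MSW = 648.549/27 = 24.0204
F = MSB/MSW = 14.9627
df = (2, 27)

test statistic = 14.963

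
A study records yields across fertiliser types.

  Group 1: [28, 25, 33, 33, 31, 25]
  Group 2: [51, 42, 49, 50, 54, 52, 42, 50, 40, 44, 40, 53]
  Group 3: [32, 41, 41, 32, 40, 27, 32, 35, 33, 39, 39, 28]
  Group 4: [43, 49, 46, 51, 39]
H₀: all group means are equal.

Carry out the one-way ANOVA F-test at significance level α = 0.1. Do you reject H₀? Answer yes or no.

Group means [29.17, 47.25, 34.92, 45.60], grand mean 39.686
SSB = Σnᵢ(x̄ᵢ−x̄)² = 1798.343; SSW = ΣΣ(x−x̄ᵢ)² = 737.200
MSB = 1798.343/3 = 599.4476; MSW = 737.200/31 = 23.7806
F = MSB/MSW = 25.2074
df = (3, 31)
p-value (upper-tail) = 0.00000
At α=0.1: p < α → reject H₀

reject H₀: yes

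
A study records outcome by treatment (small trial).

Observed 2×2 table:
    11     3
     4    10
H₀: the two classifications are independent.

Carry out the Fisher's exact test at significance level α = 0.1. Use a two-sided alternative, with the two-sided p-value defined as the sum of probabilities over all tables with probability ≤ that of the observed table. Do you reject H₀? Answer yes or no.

Margins: r₁=14, r₂=14, c₁=15, c₂=13, n=28
p_obs = C(14,11)·C(14,4)/C(28,15); sum pmf over tables with pmf ≤ p_obs
p-value (two-sided) = 0.02130
At α=0.1: p < α → reject H₀

reject H₀: yes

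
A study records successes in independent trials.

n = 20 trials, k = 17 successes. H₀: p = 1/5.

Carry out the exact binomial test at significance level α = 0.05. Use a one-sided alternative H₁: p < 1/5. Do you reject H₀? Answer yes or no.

reject H₀: no

Exact binomial: n=20, k=17, p₀=1/5=0.2000
P(X≤17) from Σ C(n,i)·p₀^i·(1−p₀)^(n−i)
p-value (one-sided, H₁ less) = 1.00000
At α=0.05: p ≥ α → fail to reject H₀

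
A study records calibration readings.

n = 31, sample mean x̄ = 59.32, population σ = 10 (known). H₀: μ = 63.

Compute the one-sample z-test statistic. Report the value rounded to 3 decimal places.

SE = σ/√n = 10/√31 = 1.7961
z = (x̄−μ₀)/SE = (59.32−63)/1.7961 = -2.0489

test statistic = -2.049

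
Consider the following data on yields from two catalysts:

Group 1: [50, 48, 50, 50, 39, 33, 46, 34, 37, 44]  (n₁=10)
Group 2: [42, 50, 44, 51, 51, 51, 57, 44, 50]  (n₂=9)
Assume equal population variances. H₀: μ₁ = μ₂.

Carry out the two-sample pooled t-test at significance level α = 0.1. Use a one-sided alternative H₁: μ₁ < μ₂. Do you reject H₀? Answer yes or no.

reject H₀: yes

x̄₁=43.100, s₁=6.790, n₁=10
x̄₂=48.889, s₂=4.702, n₂=9
s_p² = [9·6.790² + 8·4.702²]/17 = 34.8111
SE = √(s_p²·(1/10+1/9)) = 2.7109
t = (43.100−48.889)/2.7109 = -2.1354
df = 17
p-value (one-sided, H₁ less) = 0.02379
At α=0.1: p < α → reject H₀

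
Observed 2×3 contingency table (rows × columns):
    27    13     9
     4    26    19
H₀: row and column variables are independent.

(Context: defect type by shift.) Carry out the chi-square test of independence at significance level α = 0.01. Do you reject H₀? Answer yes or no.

Row totals [49, 49], col totals [31, 39, 28], n=98
χ² = (27−15.50)²/15.50 + (13−19.50)²/19.50 + (9−14.00)²/14.00 + (4−15.50)²/15.50 + (26−19.50)²/19.50 + (19−14.00)²/14.00 = 24.9693
df = 2
p-value (upper-tail) = 0.00000
At α=0.01: p < α → reject H₀

reject H₀: yes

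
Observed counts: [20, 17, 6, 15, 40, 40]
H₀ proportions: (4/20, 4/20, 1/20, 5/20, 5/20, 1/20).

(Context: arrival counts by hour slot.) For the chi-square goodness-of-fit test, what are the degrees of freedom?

degrees of freedom = 5

df = k − 1 = 6 − 1 = 5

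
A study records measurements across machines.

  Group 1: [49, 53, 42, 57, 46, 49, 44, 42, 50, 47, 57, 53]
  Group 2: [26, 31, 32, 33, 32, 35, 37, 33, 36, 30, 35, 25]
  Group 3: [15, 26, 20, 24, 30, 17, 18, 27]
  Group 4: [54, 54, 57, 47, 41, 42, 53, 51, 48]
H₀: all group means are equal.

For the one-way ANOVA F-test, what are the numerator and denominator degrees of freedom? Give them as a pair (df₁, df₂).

k = 4 groups, N = 41 total
df = (k−1, N−k) = (4−1, 41−4) = (3, 37)

degrees of freedom = [3, 37]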